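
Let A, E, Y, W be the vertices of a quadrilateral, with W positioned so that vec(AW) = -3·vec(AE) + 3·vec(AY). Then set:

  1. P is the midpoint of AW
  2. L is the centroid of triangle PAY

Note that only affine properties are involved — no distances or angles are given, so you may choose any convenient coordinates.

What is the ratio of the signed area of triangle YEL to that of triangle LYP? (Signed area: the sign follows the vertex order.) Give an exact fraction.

[YEL]:[LYP] = -4/3

Choose coordinates A = (0, 0), E = (1, 0), Y = (0, 1), W = (-3, 3).
1. P is the midpoint of AW ⇒ P = (-3/2, 3/2)
2. L is the centroid of triangle PAY ⇒ L = (-1/2, 5/6)
2·[YEL] = -2/3, 2·[LYP] = 1/2
[YEL]:[LYP] = -2/3:1/2 = -4/3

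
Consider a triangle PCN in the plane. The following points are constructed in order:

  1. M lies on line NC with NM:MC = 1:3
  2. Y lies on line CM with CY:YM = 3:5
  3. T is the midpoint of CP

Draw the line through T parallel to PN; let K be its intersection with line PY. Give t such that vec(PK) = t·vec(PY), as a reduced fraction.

t = 16/23

Assign P = (0, 0), C = (1, 0), N = (0, 1) — the answer is frame-independent, so this choice is without loss of generality.
1. M lies on line NC with NM:MC = 1:3 ⇒ M = (1/4, 3/4)
2. Y lies on line CM with CY:YM = 3:5 ⇒ Y = (23/32, 9/32)
3. T is the midpoint of CP ⇒ T = (1/2, 0)
through T parallel to PN: direction (0, 1); meets PY at K = (1/2, 9/46)
K = P + t·(Y−P) with t = 16/23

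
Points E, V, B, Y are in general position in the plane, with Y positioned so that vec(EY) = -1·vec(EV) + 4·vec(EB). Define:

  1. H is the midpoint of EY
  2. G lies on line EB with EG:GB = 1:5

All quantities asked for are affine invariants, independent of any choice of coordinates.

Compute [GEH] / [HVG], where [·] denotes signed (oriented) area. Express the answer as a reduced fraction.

[GEH]:[HVG] = 1/21

Assign E = (0, 0), V = (1, 0), B = (0, 1), Y = (-1, 4) — the answer is frame-independent, so this choice is without loss of generality.
1. H is the midpoint of EY ⇒ H = (-1/2, 2)
2. G lies on line EB with EG:GB = 1:5 ⇒ G = (0, 1/6)
2·[GEH] = -1/12, 2·[HVG] = -7/4
[GEH]:[HVG] = -1/12:-7/4 = 1/21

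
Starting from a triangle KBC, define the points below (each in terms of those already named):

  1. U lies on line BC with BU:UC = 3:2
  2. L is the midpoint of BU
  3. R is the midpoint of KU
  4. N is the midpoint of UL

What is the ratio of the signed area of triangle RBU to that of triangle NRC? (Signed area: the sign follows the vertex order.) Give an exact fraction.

[RBU]:[NRC] = -12/11

Work in coordinates with K = (0, 0), B = (1, 0), C = (0, 1).
1. U lies on line BC with BU:UC = 3:2 ⇒ U = (2/5, 3/5)
2. L is the midpoint of BU ⇒ L = (7/10, 3/10)
3. R is the midpoint of KU ⇒ R = (1/5, 3/10)
4. N is the midpoint of UL ⇒ N = (11/20, 9/20)
2·[RBU] = 3/10, 2·[NRC] = -11/40
[RBU]:[NRC] = 3/10:-11/40 = -12/11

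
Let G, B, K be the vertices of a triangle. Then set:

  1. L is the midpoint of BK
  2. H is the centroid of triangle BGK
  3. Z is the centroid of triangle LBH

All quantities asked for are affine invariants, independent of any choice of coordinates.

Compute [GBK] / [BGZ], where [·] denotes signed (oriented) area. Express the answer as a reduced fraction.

[GBK]:[BGZ] = -18/5

Work in coordinates with G = (0, 0), B = (1, 0), K = (0, 1).
1. L is the midpoint of BK ⇒ L = (1/2, 1/2)
2. H is the centroid of triangle BGK ⇒ H = (1/3, 1/3)
3. Z is the centroid of triangle LBH ⇒ Z = (11/18, 5/18)
2·[GBK] = 1, 2·[BGZ] = -5/18
[GBK]:[BGZ] = 1:-5/18 = -18/5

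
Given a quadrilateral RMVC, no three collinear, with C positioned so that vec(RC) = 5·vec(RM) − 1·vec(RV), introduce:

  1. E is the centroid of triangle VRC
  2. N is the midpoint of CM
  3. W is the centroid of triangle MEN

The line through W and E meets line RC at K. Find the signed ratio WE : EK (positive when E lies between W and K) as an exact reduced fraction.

WE:EK = -11/30

Set R = (0, 0), M = (1, 0), V = (0, 1), C = (5, -1); any affine frame gives the same invariant.
1. E is the centroid of triangle VRC ⇒ E = (5/3, 0)
2. N is the midpoint of CM ⇒ N = (3, -1/2)
3. W is the centroid of triangle MEN ⇒ W = (17/9, -1/6)
line WE meets RC at K = (25/11, -5/11)
E = W + t·(K−W) with t = -11/19, so WE:EK = -11/19:30/19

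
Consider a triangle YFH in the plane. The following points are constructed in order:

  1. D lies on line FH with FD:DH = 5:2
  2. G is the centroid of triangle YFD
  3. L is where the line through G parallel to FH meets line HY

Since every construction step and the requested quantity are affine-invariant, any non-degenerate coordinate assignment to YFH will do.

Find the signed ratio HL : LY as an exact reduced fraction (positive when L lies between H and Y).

HL:LY = 1/2

Assign Y = (0, 0), F = (1, 0), H = (0, 1) — the answer is frame-independent, so this choice is without loss of generality.
1. D lies on line FH with FD:DH = 5:2 ⇒ D = (2/7, 5/7)
2. G is the centroid of triangle YFD ⇒ G = (3/7, 5/21)
3. L is where the line through G parallel to FH meets line HY ⇒ L = (0, 2/3)
L = H + t·(Y−H) with t = 1/3, so HL:LY = t:(1−t) = 1/3:2/3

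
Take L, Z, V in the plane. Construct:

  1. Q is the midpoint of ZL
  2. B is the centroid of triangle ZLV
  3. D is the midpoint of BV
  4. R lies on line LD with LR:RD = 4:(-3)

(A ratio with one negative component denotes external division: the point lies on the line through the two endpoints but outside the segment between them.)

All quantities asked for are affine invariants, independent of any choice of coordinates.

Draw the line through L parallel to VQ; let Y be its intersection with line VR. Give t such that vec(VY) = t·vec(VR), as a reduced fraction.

Assign L = (0, 0), Z = (1, 0), V = (0, 1) — the answer is frame-independent, so this choice is without loss of generality.
1. Q is the midpoint of ZL ⇒ Q = (1/2, 0)
2. B is the centroid of triangle ZLV ⇒ B = (1/3, 1/3)
3. D is the midpoint of BV ⇒ D = (1/6, 2/3)
4. R lies on line LD with LR:RD = 4:(-3) ⇒ R = (2/3, 8/3)
through L parallel to VQ: direction (1/2, -1); meets VR at Y = (-2/9, 4/9)
Y = V + t·(R−V) with t = -1/3

t = -1/3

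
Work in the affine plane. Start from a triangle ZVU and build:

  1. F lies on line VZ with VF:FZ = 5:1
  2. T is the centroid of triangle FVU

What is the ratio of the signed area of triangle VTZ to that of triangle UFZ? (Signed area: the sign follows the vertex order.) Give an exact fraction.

Work in coordinates with Z = (0, 0), V = (1, 0), U = (0, 1).
1. F lies on line VZ with VF:FZ = 5:1 ⇒ F = (1/6, 0)
2. T is the centroid of triangle FVU ⇒ T = (7/18, 1/3)
2·[VTZ] = 1/3, 2·[UFZ] = -1/6
[VTZ]:[UFZ] = 1/3:-1/6 = -2

[VTZ]:[UFZ] = -2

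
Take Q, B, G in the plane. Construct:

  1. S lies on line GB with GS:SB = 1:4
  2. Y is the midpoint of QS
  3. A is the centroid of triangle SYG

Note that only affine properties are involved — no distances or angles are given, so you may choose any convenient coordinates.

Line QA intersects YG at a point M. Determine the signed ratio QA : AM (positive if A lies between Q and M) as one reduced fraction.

Set Q = (0, 0), B = (1, 0), G = (0, 1); any affine frame gives the same invariant.
1. S lies on line GB with GS:SB = 1:4 ⇒ S = (1/5, 4/5)
2. Y is the midpoint of QS ⇒ Y = (1/10, 2/5)
3. A is the centroid of triangle SYG ⇒ A = (1/10, 11/15)
line QA meets YG at M = (3/40, 11/20)
A = Q + t·(M−Q) with t = 4/3, so QA:AM = 4/3:-1/3

QA:AM = -4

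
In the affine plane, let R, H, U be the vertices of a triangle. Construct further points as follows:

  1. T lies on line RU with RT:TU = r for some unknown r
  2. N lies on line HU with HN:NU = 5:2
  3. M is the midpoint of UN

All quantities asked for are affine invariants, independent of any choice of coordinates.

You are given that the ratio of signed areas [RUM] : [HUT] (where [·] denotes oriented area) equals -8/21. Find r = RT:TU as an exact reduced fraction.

r = 5/3

Choose coordinates R = (0, 0), H = (1, 0), U = (0, 1).
1. With RT:TU = r, write λ = r/(r+1) so T = R + λ·(U−R); T is affine-linear in λ
2. N lies on line HU with HN:NU = 5:2 ⇒ N = (2/7, 5/7)
3. M is the midpoint of UN ⇒ M = (1/7, 6/7)
Every point depending on T is an affine combination of T and λ-independent points, so each such coordinate is linear in λ; the λ² term in each signed area is a multiple of (U−R)×(U−R) = 0, so 2·[RUM] and 2·[HUT] are each linear in λ. Evaluating at λ=0 and λ=1:
  2·[RUM] = -1/7,   2·[HUT] = −λ + 1
So [RUM]:[HUT] = (-1/7) / (−λ + 1). Setting this equal to -8/21:
  -1/7 = -8/21·(−λ + 1)  ⇒  λ = 5/8
Then r = λ/(1−λ) = (5/8)/(3/8) = 5/3. Check: with r = 5/3, T = (0, 5/8) and [RUM]:[HUT] = -8/21 as required.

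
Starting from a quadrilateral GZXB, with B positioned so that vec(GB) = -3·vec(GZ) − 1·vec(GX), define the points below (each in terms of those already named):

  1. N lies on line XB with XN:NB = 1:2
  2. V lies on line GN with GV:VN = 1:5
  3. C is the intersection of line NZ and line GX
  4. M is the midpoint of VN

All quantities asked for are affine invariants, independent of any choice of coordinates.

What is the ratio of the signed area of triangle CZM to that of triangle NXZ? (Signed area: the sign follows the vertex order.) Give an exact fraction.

[CZM]:[NXZ] = 1/24

Work in coordinates with G = (0, 0), Z = (1, 0), X = (0, 1), B = (-3, -1).
1. N lies on line XB with XN:NB = 1:2 ⇒ N = (-1, 1/3)
2. V lies on line GN with GV:VN = 1:5 ⇒ V = (-1/6, 1/18)
3. C is the intersection of line NZ and line GX ⇒ C = (0, 1/6)
4. M is the midpoint of VN ⇒ M = (-7/12, 7/36)
2·[CZM] = -5/72, 2·[NXZ] = -5/3
[CZM]:[NXZ] = -5/72:-5/3 = 1/24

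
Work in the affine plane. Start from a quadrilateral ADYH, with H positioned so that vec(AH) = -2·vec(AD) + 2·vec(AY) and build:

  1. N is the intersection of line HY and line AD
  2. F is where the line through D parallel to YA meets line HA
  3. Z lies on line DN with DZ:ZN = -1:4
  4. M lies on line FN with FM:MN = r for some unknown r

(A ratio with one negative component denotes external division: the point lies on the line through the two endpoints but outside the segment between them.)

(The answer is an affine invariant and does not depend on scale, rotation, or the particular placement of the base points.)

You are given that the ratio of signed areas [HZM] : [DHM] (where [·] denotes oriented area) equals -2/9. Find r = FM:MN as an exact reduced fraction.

r = 3/5

Assign A = (0, 0), D = (1, 0), Y = (0, 1), H = (-2, 2) — the answer is frame-independent, so this choice is without loss of generality.
1. N is the intersection of line HY and line AD ⇒ N = (2, 0)
2. F is where the line through D parallel to YA meets line HA ⇒ F = (1, -1)
3. Z lies on line DN with DZ:ZN = -1:4 ⇒ Z = (2/3, 0)
4. With FM:MN = r, write λ = r/(r+1) so M = F + λ·(N−F); M is affine-linear in λ
Every point depending on M is an affine combination of M and λ-independent points, so each such coordinate is linear in λ; the λ² term in each signed area is a multiple of (N−F)×(N−F) = 0, so 2·[HZM] and 2·[DHM] are each linear in λ. Evaluating at λ=0 and λ=1:
  2·[HZM] = 14/3·λ − 2,   2·[DHM] = -5·λ + 3
So [HZM]:[DHM] = (14/3·λ − 2) / (-5·λ + 3). Setting this equal to -2/9:
  14/3·λ − 2 = -2/9·(-5·λ + 3)  ⇒  λ = 3/8
Then r = λ/(1−λ) = (3/8)/(5/8) = 3/5. Check: with r = 3/5, M = (11/8, -5/8) and [HZM]:[DHM] = -2/9 as required.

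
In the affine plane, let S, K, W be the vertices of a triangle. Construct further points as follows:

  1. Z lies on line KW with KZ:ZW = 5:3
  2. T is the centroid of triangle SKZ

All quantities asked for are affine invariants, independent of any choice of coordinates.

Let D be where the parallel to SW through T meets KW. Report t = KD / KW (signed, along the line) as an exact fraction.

Work in coordinates with S = (0, 0), K = (1, 0), W = (0, 1).
1. Z lies on line KW with KZ:ZW = 5:3 ⇒ Z = (3/8, 5/8)
2. T is the centroid of triangle SKZ ⇒ T = (11/24, 5/24)
through T parallel to SW: direction (0, 1); meets KW at D = (11/24, 13/24)
D = K + t·(W−K) with t = 13/24

t = 13/24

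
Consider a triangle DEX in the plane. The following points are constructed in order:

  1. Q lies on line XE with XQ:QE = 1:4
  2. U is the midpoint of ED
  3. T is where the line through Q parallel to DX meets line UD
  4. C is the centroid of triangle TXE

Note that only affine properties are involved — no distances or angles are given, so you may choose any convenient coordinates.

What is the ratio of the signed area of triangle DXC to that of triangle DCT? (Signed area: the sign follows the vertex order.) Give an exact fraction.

Assign D = (0, 0), E = (1, 0), X = (0, 1) — the answer is frame-independent, so this choice is without loss of generality.
1. Q lies on line XE with XQ:QE = 1:4 ⇒ Q = (1/5, 4/5)
2. U is the midpoint of ED ⇒ U = (1/2, 0)
3. T is where the line through Q parallel to DX meets line UD ⇒ T = (1/5, 0)
4. C is the centroid of triangle TXE ⇒ C = (2/5, 1/3)
2·[DXC] = -2/5, 2·[DCT] = -1/15
[DXC]:[DCT] = -2/5:-1/15 = 6

[DXC]:[DCT] = 6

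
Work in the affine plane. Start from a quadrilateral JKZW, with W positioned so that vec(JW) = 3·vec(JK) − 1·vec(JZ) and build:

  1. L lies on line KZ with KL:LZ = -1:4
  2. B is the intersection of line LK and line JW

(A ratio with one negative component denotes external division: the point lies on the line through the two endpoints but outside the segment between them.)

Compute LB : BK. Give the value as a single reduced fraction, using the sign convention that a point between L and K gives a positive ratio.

LB:BK = -1/3

Set J = (0, 0), K = (1, 0), Z = (0, 1), W = (3, -1); any affine frame gives the same invariant.
1. L lies on line KZ with KL:LZ = -1:4 ⇒ L = (4/3, -1/3)
2. B is the intersection of line LK and line JW ⇒ B = (3/2, -1/2)
B = L + t·(K−L) with t = -1/2, so LB:BK = t:(1−t) = -1/2:3/2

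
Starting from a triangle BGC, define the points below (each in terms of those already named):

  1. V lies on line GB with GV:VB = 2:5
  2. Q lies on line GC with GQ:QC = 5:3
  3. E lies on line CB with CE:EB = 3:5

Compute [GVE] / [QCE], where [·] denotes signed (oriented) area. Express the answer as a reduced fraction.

[GVE]:[QCE] = -80/63

Work in coordinates with B = (0, 0), G = (1, 0), C = (0, 1).
1. V lies on line GB with GV:VB = 2:5 ⇒ V = (5/7, 0)
2. Q lies on line GC with GQ:QC = 5:3 ⇒ Q = (3/8, 5/8)
3. E lies on line CB with CE:EB = 3:5 ⇒ E = (0, 5/8)
2·[GVE] = -5/28, 2·[QCE] = 9/64
[GVE]:[QCE] = -5/28:9/64 = -80/63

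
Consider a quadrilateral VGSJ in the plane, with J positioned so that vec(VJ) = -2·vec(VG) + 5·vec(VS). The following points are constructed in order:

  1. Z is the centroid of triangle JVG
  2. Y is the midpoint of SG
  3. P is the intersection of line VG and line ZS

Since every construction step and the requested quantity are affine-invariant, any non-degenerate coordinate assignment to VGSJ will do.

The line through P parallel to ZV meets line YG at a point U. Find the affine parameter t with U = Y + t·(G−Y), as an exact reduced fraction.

Assign V = (0, 0), G = (1, 0), S = (0, 1), J = (-2, 5) — the answer is frame-independent, so this choice is without loss of generality.
1. Z is the centroid of triangle JVG ⇒ Z = (-1/3, 5/3)
2. Y is the midpoint of SG ⇒ Y = (1/2, 1/2)
3. P is the intersection of line VG and line ZS ⇒ P = (1/2, 0)
through P parallel to ZV: direction (1/3, -5/3); meets YG at U = (3/8, 5/8)
U = Y + t·(G−Y) with t = -1/4

t = -1/4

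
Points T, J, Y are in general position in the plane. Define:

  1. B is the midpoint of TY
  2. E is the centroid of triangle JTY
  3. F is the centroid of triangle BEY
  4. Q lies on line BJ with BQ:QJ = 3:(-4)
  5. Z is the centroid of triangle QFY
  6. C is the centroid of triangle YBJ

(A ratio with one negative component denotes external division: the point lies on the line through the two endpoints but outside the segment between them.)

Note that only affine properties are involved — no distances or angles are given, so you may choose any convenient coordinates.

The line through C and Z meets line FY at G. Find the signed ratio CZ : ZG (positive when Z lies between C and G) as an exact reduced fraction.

Set T = (0, 0), J = (1, 0), Y = (0, 1); any affine frame gives the same invariant.
1. B is the midpoint of TY ⇒ B = (0, 1/2)
2. E is the centroid of triangle JTY ⇒ E = (1/3, 1/3)
3. F is the centroid of triangle BEY ⇒ F = (1/9, 11/18)
4. Q lies on line BJ with BQ:QJ = 3:(-4) ⇒ Q = (-3, 2)
5. Z is the centroid of triangle QFY ⇒ Z = (-26/27, 65/54)
6. C is the centroid of triangle YBJ ⇒ C = (1/3, 1/2)
line CZ meets FY at G = (67/621, 773/1242)
Z = C + t·(G−C) with t = 23/4, so CZ:ZG = 23/4:-19/4

CZ:ZG = -23/19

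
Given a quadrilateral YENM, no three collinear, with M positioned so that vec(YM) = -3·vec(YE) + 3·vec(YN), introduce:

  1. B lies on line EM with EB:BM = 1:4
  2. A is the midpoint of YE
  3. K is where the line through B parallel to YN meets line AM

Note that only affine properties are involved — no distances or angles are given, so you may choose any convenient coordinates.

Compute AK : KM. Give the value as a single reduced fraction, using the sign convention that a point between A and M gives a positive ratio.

AK:KM = 3/32

Assign Y = (0, 0), E = (1, 0), N = (0, 1), M = (-3, 3) — the answer is frame-independent, so this choice is without loss of generality.
1. B lies on line EM with EB:BM = 1:4 ⇒ B = (1/5, 3/5)
2. A is the midpoint of YE ⇒ A = (1/2, 0)
3. K is where the line through B parallel to YN meets line AM ⇒ K = (1/5, 9/35)
K = A + t·(M−A) with t = 3/35, so AK:KM = t:(1−t) = 3/35:32/35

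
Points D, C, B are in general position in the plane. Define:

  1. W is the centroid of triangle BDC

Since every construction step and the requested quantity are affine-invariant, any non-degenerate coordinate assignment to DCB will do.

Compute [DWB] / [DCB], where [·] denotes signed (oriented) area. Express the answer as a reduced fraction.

Set D = (0, 0), C = (1, 0), B = (0, 1); any affine frame gives the same invariant.
1. W is the centroid of triangle BDC ⇒ W = (1/3, 1/3)
2·[DWB] = 1/3, 2·[DCB] = 1
[DWB]:[DCB] = 1/3:1 = 1/3

[DWB]:[DCB] = 1/3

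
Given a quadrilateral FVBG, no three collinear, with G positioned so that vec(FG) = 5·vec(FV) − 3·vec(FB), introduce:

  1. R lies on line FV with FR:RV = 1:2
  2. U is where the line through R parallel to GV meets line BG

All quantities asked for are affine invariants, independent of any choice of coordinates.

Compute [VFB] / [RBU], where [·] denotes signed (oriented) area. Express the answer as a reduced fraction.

Work in coordinates with F = (0, 0), V = (1, 0), B = (0, 1), G = (5, -3).
1. R lies on line FV with FR:RV = 1:2 ⇒ R = (1/3, 0)
2. U is where the line through R parallel to GV meets line BG ⇒ U = (15, -11)
2·[VFB] = -1, 2·[RBU] = -11
[VFB]:[RBU] = -1:-11 = 1/11

[VFB]:[RBU] = 1/11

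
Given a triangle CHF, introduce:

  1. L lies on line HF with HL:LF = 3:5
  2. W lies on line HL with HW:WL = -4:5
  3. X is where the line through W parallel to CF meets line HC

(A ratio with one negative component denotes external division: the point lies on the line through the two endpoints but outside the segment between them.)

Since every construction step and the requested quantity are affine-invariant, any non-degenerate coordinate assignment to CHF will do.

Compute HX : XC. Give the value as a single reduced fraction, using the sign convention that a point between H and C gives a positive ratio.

Set C = (0, 0), H = (1, 0), F = (0, 1); any affine frame gives the same invariant.
1. L lies on line HF with HL:LF = 3:5 ⇒ L = (5/8, 3/8)
2. W lies on line HL with HW:WL = -4:5 ⇒ W = (5/2, -3/2)
3. X is where the line through W parallel to CF meets line HC ⇒ X = (5/2, 0)
X = H + t·(C−H) with t = -3/2, so HX:XC = t:(1−t) = -3/2:5/2

HX:XC = -3/5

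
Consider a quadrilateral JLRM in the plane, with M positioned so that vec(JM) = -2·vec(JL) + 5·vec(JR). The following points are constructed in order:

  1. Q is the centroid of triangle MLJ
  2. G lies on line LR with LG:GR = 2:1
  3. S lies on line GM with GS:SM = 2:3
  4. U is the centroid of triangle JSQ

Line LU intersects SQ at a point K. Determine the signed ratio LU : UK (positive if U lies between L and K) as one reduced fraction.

LU:UK = -9

Choose coordinates J = (0, 0), L = (1, 0), R = (0, 1), M = (-2, 5).
1. Q is the centroid of triangle MLJ ⇒ Q = (-1/3, 5/3)
2. G lies on line LR with LG:GR = 2:1 ⇒ G = (1/3, 2/3)
3. S lies on line GM with GS:SM = 2:3 ⇒ S = (-3/5, 12/5)
4. U is the centroid of triangle JSQ ⇒ U = (-14/45, 61/45)
line LU meets SQ at K = (-67/405, 488/405)
U = L + t·(K−L) with t = 9/8, so LU:UK = 9/8:-1/8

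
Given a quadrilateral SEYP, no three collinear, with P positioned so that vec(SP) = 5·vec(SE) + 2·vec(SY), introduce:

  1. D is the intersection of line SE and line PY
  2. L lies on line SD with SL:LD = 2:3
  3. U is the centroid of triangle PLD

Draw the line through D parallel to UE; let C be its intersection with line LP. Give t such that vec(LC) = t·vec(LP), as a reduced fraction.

Set S = (0, 0), E = (1, 0), Y = (0, 1), P = (5, 2); any affine frame gives the same invariant.
1. D is the intersection of line SE and line PY ⇒ D = (-5, 0)
2. L lies on line SD with SL:LD = 2:3 ⇒ L = (-2, 0)
3. U is the centroid of triangle PLD ⇒ U = (-2/3, 2/3)
through D parallel to UE: direction (5/3, -2/3); meets LP at C = (-15/4, -1/2)
C = L + t·(P−L) with t = -1/4

t = -1/4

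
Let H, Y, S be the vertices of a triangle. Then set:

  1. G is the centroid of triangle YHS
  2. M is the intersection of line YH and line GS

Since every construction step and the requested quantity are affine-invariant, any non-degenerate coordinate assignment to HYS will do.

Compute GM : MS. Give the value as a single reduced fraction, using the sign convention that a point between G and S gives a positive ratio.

GM:MS = -1/3

Assign H = (0, 0), Y = (1, 0), S = (0, 1) — the answer is frame-independent, so this choice is without loss of generality.
1. G is the centroid of triangle YHS ⇒ G = (1/3, 1/3)
2. M is the intersection of line YH and line GS ⇒ M = (1/2, 0)
M = G + t·(S−G) with t = -1/2, so GM:MS = t:(1−t) = -1/2:3/2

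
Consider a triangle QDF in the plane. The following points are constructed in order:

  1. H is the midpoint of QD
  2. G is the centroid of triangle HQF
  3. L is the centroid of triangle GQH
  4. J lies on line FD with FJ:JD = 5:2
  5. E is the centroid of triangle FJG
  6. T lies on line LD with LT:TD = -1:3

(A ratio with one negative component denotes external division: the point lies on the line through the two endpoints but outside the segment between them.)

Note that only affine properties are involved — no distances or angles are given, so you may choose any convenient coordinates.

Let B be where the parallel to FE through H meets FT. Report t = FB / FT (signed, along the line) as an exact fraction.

Work in coordinates with Q = (0, 0), D = (1, 0), F = (0, 1).
1. H is the midpoint of QD ⇒ H = (1/2, 0)
2. G is the centroid of triangle HQF ⇒ G = (1/6, 1/3)
3. L is the centroid of triangle GQH ⇒ L = (2/9, 1/9)
4. J lies on line FD with FJ:JD = 5:2 ⇒ J = (5/7, 2/7)
5. E is the centroid of triangle FJG ⇒ E = (37/126, 34/63)
6. T lies on line LD with LT:TD = -1:3 ⇒ T = (-1/6, 1/6)
through H parallel to FE: direction (37/126, -29/63); meets FT at B = (-8/243, 203/243)
B = F + t·(T−F) with t = 16/81

t = 16/81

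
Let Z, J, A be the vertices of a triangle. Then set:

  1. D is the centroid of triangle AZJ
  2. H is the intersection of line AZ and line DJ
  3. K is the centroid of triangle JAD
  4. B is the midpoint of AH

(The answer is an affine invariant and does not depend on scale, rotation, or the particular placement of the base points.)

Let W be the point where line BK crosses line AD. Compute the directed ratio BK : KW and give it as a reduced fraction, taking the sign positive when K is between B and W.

Work in coordinates with Z = (0, 0), J = (1, 0), A = (0, 1).
1. D is the centroid of triangle AZJ ⇒ D = (1/3, 1/3)
2. H is the intersection of line AZ and line DJ ⇒ H = (0, 1/2)
3. K is the centroid of triangle JAD ⇒ K = (4/9, 4/9)
4. B is the midpoint of AH ⇒ B = (0, 3/4)
line BK meets AD at W = (4/21, 13/21)
K = B + t·(W−B) with t = 7/3, so BK:KW = 7/3:-4/3

BK:KW = -7/4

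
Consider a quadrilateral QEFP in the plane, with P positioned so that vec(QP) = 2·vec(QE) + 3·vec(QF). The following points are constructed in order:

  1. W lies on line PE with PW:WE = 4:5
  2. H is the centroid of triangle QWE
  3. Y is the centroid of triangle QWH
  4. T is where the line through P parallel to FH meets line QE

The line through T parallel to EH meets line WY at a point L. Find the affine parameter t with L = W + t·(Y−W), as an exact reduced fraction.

t = -23/4

Set Q = (0, 0), E = (1, 0), F = (0, 1), P = (2, 3); any affine frame gives the same invariant.
1. W lies on line PE with PW:WE = 4:5 ⇒ W = (14/9, 5/3)
2. H is the centroid of triangle QWE ⇒ H = (23/27, 5/9)
3. Y is the centroid of triangle QWH ⇒ Y = (65/81, 20/27)
4. T is where the line through P parallel to FH meets line QE ⇒ T = (31/4, 0)
through T parallel to EH: direction (-4/27, 5/9); meets WY at L = (1907/324, 755/108)
L = W + t·(Y−W) with t = -23/4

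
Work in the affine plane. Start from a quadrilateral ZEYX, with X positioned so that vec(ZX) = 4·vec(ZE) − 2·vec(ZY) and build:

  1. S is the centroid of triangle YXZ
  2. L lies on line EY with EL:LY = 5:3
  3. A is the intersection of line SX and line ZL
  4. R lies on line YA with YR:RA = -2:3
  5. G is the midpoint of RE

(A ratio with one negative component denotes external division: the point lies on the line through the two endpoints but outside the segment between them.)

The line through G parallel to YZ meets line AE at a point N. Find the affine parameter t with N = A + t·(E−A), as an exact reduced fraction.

t = 7/86

Assign Z = (0, 0), E = (1, 0), Y = (0, 1), X = (4, -2) — the answer is frame-independent, so this choice is without loss of generality.
1. S is the centroid of triangle YXZ ⇒ S = (4/3, -1/3)
2. L lies on line EY with EL:LY = 5:3 ⇒ L = (3/8, 5/8)
3. A is the intersection of line SX and line ZL ⇒ A = (12/55, 4/11)
4. R lies on line YA with YR:RA = -2:3 ⇒ R = (-24/55, 25/11)
5. G is the midpoint of RE ⇒ G = (31/110, 25/22)
through G parallel to YZ: direction (0, -1); meets AE at N = (31/110, 158/473)
N = A + t·(E−A) with t = 7/86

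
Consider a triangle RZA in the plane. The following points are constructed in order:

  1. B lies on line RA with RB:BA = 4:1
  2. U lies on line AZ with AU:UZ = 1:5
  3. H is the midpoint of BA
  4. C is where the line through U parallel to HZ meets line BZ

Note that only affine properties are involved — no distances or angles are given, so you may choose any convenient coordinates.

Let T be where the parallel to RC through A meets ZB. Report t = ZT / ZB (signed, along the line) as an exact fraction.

t = 35/24

Set R = (0, 0), Z = (1, 0), A = (0, 1); any affine frame gives the same invariant.
1. B lies on line RA with RB:BA = 4:1 ⇒ B = (0, 4/5)
2. U lies on line AZ with AU:UZ = 1:5 ⇒ U = (1/6, 5/6)
3. H is the midpoint of BA ⇒ H = (0, 9/10)
4. C is where the line through U parallel to HZ meets line BZ ⇒ C = (11/6, -2/3)
through A parallel to RC: direction (11/6, -2/3); meets ZB at T = (-11/24, 7/6)
T = Z + t·(B−Z) with t = 35/24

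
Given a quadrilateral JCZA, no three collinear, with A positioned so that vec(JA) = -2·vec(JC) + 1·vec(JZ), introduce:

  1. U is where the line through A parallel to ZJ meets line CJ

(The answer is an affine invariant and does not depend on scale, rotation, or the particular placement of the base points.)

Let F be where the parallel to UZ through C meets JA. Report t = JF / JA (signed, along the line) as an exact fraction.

Choose coordinates J = (0, 0), C = (1, 0), Z = (0, 1), A = (-2, 1).
1. U is where the line through A parallel to ZJ meets line CJ ⇒ U = (-2, 0)
through C parallel to UZ: direction (2, 1); meets JA at F = (1/2, -1/4)
F = J + t·(A−J) with t = -1/4

t = -1/4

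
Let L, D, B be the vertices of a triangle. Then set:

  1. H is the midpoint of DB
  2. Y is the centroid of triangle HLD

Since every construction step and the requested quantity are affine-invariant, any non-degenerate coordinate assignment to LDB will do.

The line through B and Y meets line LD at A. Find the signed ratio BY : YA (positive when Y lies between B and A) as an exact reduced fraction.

BY:YA = 5

Work in coordinates with L = (0, 0), D = (1, 0), B = (0, 1).
1. H is the midpoint of DB ⇒ H = (1/2, 1/2)
2. Y is the centroid of triangle HLD ⇒ Y = (1/2, 1/6)
line BY meets LD at A = (3/5, 0)
Y = B + t·(A−B) with t = 5/6, so BY:YA = 5/6:1/6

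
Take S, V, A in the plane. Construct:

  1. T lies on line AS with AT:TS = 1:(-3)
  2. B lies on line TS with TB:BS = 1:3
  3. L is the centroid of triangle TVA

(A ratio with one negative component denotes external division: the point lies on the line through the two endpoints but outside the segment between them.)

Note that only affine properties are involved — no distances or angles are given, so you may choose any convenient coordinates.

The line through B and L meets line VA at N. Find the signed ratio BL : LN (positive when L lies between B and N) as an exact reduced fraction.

BL:LN = -1/4

Assign S = (0, 0), V = (1, 0), A = (0, 1) — the answer is frame-independent, so this choice is without loss of generality.
1. T lies on line AS with AT:TS = 1:(-3) ⇒ T = (0, 3/2)
2. B lies on line TS with TB:BS = 1:3 ⇒ B = (0, 9/8)
3. L is the centroid of triangle TVA ⇒ L = (1/3, 5/6)
line BL meets VA at N = (-1, 2)
L = B + t·(N−B) with t = -1/3, so BL:LN = -1/3:4/3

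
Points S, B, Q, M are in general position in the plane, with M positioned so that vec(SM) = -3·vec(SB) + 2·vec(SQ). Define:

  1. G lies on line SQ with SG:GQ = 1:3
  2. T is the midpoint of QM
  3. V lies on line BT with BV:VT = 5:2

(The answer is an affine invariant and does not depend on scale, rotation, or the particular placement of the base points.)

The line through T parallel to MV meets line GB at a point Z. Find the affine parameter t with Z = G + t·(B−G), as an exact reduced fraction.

Assign S = (0, 0), B = (1, 0), Q = (0, 1), M = (-3, 2) — the answer is frame-independent, so this choice is without loss of generality.
1. G lies on line SQ with SG:GQ = 1:3 ⇒ G = (0, 1/4)
2. T is the midpoint of QM ⇒ T = (-3/2, 3/2)
3. V lies on line BT with BV:VT = 5:2 ⇒ V = (-11/14, 15/14)
through T parallel to MV: direction (31/14, -13/14); meets GB at Z = (11/3, -2/3)
Z = G + t·(B−G) with t = 11/3

t = 11/3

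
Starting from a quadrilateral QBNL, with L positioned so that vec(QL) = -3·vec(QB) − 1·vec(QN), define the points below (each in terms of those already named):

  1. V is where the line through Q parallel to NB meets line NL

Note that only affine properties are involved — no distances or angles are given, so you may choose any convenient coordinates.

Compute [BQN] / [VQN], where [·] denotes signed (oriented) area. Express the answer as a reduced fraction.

Assign Q = (0, 0), B = (1, 0), N = (0, 1), L = (-3, -1) — the answer is frame-independent, so this choice is without loss of generality.
1. V is where the line through Q parallel to NB meets line NL ⇒ V = (-3/5, 3/5)
2·[BQN] = -1, 2·[VQN] = 3/5
[BQN]:[VQN] = -1:3/5 = -5/3

[BQN]:[VQN] = -5/3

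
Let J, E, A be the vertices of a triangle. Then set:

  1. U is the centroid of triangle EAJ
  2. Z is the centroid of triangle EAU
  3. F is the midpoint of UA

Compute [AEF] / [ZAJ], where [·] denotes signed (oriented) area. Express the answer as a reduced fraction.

Assign J = (0, 0), E = (1, 0), A = (0, 1) — the answer is frame-independent, so this choice is without loss of generality.
1. U is the centroid of triangle EAJ ⇒ U = (1/3, 1/3)
2. Z is the centroid of triangle EAU ⇒ Z = (4/9, 4/9)
3. F is the midpoint of UA ⇒ F = (1/6, 2/3)
2·[AEF] = -1/6, 2·[ZAJ] = 4/9
[AEF]:[ZAJ] = -1/6:4/9 = -3/8

[AEF]:[ZAJ] = -3/8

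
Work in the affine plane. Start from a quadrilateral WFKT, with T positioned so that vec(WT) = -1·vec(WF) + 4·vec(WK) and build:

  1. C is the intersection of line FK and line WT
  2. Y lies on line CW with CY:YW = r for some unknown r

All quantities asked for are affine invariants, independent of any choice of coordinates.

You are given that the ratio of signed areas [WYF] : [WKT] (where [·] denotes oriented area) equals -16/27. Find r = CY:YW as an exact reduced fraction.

r = 5/4

Work in coordinates with W = (0, 0), F = (1, 0), K = (0, 1), T = (-1, 4).
1. C is the intersection of line FK and line WT ⇒ C = (-1/3, 4/3)
2. With CY:YW = r, write λ = r/(r+1) so Y = C + λ·(W−C); Y is affine-linear in λ
Every point depending on Y is an affine combination of Y and λ-independent points, so each such coordinate is linear in λ; the λ² term in each signed area is a multiple of (W−C)×(W−C) = 0, so 2·[WYF] and 2·[WKT] are each linear in λ. Evaluating at λ=0 and λ=1:
  2·[WYF] = 4/3·λ − 4/3,   2·[WKT] = 1
So [WYF]:[WKT] = (4/3·λ − 4/3) / (1). Setting this equal to -16/27:
  4/3·λ − 4/3 = -16/27·(1)  ⇒  λ = 5/9
Then r = λ/(1−λ) = (5/9)/(4/9) = 5/4. Check: with r = 5/4, Y = (-4/27, 16/27) and [WYF]:[WKT] = -16/27 as required.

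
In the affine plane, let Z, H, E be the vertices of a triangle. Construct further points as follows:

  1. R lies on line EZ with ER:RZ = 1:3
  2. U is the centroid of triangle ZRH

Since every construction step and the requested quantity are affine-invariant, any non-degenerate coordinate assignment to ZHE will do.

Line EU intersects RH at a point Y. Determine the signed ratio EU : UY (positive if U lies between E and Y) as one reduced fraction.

EU:UY = -2

Assign Z = (0, 0), H = (1, 0), E = (0, 1) — the answer is frame-independent, so this choice is without loss of generality.
1. R lies on line EZ with ER:RZ = 1:3 ⇒ R = (0, 3/4)
2. U is the centroid of triangle ZRH ⇒ U = (1/3, 1/4)
line EU meets RH at Y = (1/6, 5/8)
U = E + t·(Y−E) with t = 2, so EU:UY = 2:-1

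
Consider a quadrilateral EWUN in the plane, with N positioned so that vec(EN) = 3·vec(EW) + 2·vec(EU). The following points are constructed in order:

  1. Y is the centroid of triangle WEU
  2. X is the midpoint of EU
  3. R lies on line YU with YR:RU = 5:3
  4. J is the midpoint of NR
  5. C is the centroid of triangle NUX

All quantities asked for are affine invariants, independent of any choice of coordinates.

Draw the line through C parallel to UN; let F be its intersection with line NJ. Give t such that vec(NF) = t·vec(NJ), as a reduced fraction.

Work in coordinates with E = (0, 0), W = (1, 0), U = (0, 1), N = (3, 2).
1. Y is the centroid of triangle WEU ⇒ Y = (1/3, 1/3)
2. X is the midpoint of EU ⇒ X = (0, 1/2)
3. R lies on line YU with YR:RU = 5:3 ⇒ R = (1/8, 3/4)
4. J is the midpoint of NR ⇒ J = (25/16, 11/8)
5. C is the centroid of triangle NUX ⇒ C = (1, 7/6)
through C parallel to UN: direction (3, 1); meets NJ at F = (19/14, 9/7)
F = N + t·(J−N) with t = 8/7

t = 8/7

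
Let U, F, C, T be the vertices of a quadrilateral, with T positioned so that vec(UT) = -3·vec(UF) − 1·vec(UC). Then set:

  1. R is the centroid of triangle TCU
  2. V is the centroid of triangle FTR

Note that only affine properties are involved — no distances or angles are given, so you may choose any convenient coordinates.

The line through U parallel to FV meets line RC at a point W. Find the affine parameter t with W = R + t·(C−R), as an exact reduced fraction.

Work in coordinates with U = (0, 0), F = (1, 0), C = (0, 1), T = (-3, -1).
1. R is the centroid of triangle TCU ⇒ R = (-1, 0)
2. V is the centroid of triangle FTR ⇒ V = (-1, -1/3)
through U parallel to FV: direction (-2, -1/3); meets RC at W = (-6/5, -1/5)
W = R + t·(C−R) with t = -1/5

t = -1/5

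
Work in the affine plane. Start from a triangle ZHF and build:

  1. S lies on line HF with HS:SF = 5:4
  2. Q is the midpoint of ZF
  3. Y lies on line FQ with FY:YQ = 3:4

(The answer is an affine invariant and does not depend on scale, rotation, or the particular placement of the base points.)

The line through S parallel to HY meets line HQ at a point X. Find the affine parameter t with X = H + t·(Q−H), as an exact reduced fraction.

Set Z = (0, 0), H = (1, 0), F = (0, 1); any affine frame gives the same invariant.
1. S lies on line HF with HS:SF = 5:4 ⇒ S = (4/9, 5/9)
2. Q is the midpoint of ZF ⇒ Q = (0, 1/2)
3. Y lies on line FQ with FY:YQ = 3:4 ⇒ Y = (0, 11/14)
through S parallel to HY: direction (-1, 11/14); meets HQ at X = (17/12, -5/24)
X = H + t·(Q−H) with t = -5/12

t = -5/12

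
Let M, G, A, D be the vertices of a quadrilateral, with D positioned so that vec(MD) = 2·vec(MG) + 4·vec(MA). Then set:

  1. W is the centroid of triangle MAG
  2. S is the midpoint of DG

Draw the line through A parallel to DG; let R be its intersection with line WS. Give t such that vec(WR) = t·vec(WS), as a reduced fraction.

Assign M = (0, 0), G = (1, 0), A = (0, 1), D = (2, 4) — the answer is frame-independent, so this choice is without loss of generality.
1. W is the centroid of triangle MAG ⇒ W = (1/3, 1/3)
2. S is the midpoint of DG ⇒ S = (3/2, 2)
through A parallel to DG: direction (-1, -4); meets WS at R = (-4/9, -7/9)
R = W + t·(S−W) with t = -2/3

t = -2/3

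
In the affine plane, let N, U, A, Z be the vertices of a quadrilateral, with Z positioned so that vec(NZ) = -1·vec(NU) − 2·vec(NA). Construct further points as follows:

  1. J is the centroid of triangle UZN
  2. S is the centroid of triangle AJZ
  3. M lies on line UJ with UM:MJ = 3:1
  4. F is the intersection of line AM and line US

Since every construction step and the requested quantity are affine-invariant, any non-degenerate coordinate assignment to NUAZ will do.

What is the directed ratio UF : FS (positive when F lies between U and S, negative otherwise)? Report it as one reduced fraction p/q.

UF:FS = 45/32

Assign N = (0, 0), U = (1, 0), A = (0, 1), Z = (-1, -2) — the answer is frame-independent, so this choice is without loss of generality.
1. J is the centroid of triangle UZN ⇒ J = (0, -2/3)
2. S is the centroid of triangle AJZ ⇒ S = (-1/3, -5/9)
3. M lies on line UJ with UM:MJ = 3:1 ⇒ M = (1/4, -1/2)
4. F is the intersection of line AM and line US ⇒ F = (17/77, -25/77)
F = U + t·(S−U) with t = 45/77, so UF:FS = t:(1−t) = 45/77:32/77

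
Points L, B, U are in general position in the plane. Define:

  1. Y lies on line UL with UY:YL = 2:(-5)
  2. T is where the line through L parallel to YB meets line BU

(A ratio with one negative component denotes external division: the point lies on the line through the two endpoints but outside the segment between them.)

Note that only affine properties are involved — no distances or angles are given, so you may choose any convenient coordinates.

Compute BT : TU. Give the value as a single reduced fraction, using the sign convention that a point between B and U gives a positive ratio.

Assign L = (0, 0), B = (1, 0), U = (0, 1) — the answer is frame-independent, so this choice is without loss of generality.
1. Y lies on line UL with UY:YL = 2:(-5) ⇒ Y = (0, 5/3)
2. T is where the line through L parallel to YB meets line BU ⇒ T = (-3/2, 5/2)
T = B + t·(U−B) with t = 5/2, so BT:TU = t:(1−t) = 5/2:-3/2

BT:TU = -5/3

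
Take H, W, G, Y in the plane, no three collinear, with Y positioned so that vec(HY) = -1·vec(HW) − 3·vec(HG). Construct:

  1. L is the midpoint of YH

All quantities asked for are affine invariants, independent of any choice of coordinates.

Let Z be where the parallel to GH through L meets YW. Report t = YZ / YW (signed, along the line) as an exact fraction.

t = 1/4

Choose coordinates H = (0, 0), W = (1, 0), G = (0, 1), Y = (-1, -3).
1. L is the midpoint of YH ⇒ L = (-1/2, -3/2)
through L parallel to GH: direction (0, -1); meets YW at Z = (-1/2, -9/4)
Z = Y + t·(W−Y) with t = 1/4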